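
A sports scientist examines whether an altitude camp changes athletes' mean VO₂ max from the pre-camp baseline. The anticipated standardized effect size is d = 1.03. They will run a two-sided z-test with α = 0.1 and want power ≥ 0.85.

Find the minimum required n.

For power 0.85 need Φ(δ − z_{0.05}) = 0.85, so δ = z_{0.05} + z_{0.15} = 1.645 + 1.036 = 2.681.
(The Φ(−δ − z_{α/2}) term is vanishingly small for δ > 0 and is dropped in the standard sample-size formula.)
δ = d·√n ⇒ n = (δ/d)² = (2.681 / 1.03)² = 6.78.
Rounding up, n = 7.

n = 7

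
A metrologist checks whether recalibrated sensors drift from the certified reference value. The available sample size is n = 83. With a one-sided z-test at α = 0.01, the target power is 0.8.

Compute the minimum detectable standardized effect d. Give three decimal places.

d ≈ 0.348

Required noncentrality: δ = z_{0.01} + z_{0.20} = 2.326 + 0.842 = 3.168.
δ = d·√n ⇒ d = δ/√n = 3.168/√83 = 0.3477.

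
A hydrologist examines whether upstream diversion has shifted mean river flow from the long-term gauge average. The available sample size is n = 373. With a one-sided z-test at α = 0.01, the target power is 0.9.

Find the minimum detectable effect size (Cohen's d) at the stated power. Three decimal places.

d ≈ 0.187

Need Φ(δ − 2.326) = 0.9, so δ = 2.326 + 1.282 = 3.608.
δ = d·√n ⇒ d = δ/√n = 3.608/√373 = 0.1868.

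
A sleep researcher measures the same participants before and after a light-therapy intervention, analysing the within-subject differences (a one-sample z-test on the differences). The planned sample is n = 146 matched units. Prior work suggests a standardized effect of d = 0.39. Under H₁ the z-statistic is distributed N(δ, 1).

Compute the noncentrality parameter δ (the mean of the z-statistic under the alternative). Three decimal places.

The noncentrality parameter scales effect size by the design's sample-size factor: δ = d·√n = 0.39 × √146 = 4.7124

δ ≈ 4.712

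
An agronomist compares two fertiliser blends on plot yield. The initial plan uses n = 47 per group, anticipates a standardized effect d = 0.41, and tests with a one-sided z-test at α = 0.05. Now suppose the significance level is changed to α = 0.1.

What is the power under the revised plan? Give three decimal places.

δ = d·√(n/2) = 0.41 × √(47/2) = 1.9875 (unchanged). New critical value: z_{0.1} = 1.282.
Revised power = Φ(δ − 1.282) = Φ(0.706) = 0.7599.

Power ≈ 0.760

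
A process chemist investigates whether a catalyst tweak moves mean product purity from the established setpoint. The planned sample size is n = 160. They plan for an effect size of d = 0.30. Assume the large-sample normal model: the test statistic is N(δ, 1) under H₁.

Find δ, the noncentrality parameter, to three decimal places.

δ ≈ 3.795

The noncentrality parameter scales effect size by the design's sample-size factor: δ = d·√n = 0.30 × √160 = 3.7947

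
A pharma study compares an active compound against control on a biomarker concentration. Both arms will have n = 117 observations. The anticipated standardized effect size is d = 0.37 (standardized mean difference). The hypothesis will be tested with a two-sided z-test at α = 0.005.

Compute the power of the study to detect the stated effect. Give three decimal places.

Noncentrality parameter: δ = d·√(n/2) = 0.37 × √(117/2) = 2.8300
Critical value for a two-sided test at α = 0.005: z_{α/2} = 2.807.
Power = Φ(δ − 2.807) + Φ(−δ − 2.807) = Φ(0.023) + Φ(-5.637) = 0.5091 + 0.0000 = 0.5091.

Power ≈ 0.509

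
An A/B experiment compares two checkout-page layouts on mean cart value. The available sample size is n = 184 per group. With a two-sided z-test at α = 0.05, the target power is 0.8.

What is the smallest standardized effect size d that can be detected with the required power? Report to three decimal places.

Need Φ(δ − 1.960) = 0.8, so δ = 1.960 + 0.842 = 2.802.
(The second rejection-region term Φ(−δ − z_{α/2}) is negligible and dropped.)
δ = d·√(n/2) ⇒ d = δ/√(n/2) = 2.802/√(184/2) = 0.2921.

d ≈ 0.292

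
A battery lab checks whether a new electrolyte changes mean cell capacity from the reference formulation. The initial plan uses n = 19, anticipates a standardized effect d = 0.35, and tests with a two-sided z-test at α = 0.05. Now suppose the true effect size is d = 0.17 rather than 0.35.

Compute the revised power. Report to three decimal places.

With d = 0.17: δ = d·√n = 0.17 × √19 = 0.7410. Critical value z_{0.025} = 1.960.
Revised power = Φ(δ − 1.960) + Φ(−δ − 1.960) = Φ(-1.219) + Φ(-2.701) = 0.1114 + 0.0035 = 0.1149.

Power ≈ 0.115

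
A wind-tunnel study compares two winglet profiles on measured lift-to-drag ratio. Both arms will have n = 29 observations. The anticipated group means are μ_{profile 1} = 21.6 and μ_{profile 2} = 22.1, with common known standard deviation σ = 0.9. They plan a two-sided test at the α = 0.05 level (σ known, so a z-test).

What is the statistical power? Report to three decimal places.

Standardized effect: d = |μ_{profile 1} − μ_{profile 2}| / σ = |21.6 − 22.1| / 0.9 = 0.5556
Noncentrality parameter: δ = d·√(n/2) = 0.5556 × √(29/2) = 2.1155
Two-sided α = 0.05 → critical value z_{0.025} = 1.960.
Power = Φ(δ − 1.960) + Φ(−δ − 1.960) = Φ(0.156) + Φ(-4.075) = 0.5618 + 0.0000 = 0.5618.

Power ≈ 0.562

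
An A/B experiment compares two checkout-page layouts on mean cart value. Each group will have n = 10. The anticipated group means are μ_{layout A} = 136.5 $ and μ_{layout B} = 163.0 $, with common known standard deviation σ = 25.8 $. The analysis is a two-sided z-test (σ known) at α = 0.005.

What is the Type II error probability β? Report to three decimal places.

Standardized effect: d = |μ_{layout A} − μ_{layout B}| / σ = |136.5 − 163.0| / 25.8 = 1.0271
Noncentrality parameter: δ = d·√(n/2) = 1.0271 × √(10/2) = 2.2967
Two-sided α = 0.005 → critical value z_{0.0025} = 2.807.
Power = Φ(δ − 2.807) + Φ(−δ − 2.807) = Φ(-0.510) + Φ(-5.104) = 0.3049 + 0.0000 = 0.3049.
Type II error: β = 1 − power = 1 − 0.3049 = 0.6951.

β ≈ 0.695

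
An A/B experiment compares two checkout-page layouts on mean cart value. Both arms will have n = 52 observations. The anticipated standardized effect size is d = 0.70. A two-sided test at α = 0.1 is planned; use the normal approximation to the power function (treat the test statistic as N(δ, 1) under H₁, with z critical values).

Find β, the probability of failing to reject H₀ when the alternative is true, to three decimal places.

β ≈ 0.027

Noncentrality parameter: δ = d·√(n/2) = 0.70 × √(52/2) = 3.5693
Two-sided α = 0.1 → critical value z_{0.05} = 1.645.
Power = Φ(δ − 1.645) + Φ(−δ − 1.645) = Φ(1.924) + Φ(-5.214) = 0.9729 + 0.0000 = 0.9729.
Type II error: β = 1 − power = 1 − 0.9729 = 0.0271.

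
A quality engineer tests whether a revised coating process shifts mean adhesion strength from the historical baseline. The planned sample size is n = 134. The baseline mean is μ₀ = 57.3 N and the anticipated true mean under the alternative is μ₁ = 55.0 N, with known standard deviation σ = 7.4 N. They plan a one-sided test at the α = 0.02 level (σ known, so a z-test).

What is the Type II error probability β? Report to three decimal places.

β ≈ 0.061

Standardized effect: d = |μ₁ − μ₀| / σ = |55.0 − 57.3| / 7.4 = 0.3108
Noncentrality parameter: λ = d·√n = 0.3108 × √134 = 3.5979
One-sided α = 0.02 → critical value z_{0.02} = 2.054.
Power = P(Z > 2.054 − λ) = Φ(1.544) = 0.9387.
Type II error: β = 1 − power = 1 − 0.9387 = 0.0613.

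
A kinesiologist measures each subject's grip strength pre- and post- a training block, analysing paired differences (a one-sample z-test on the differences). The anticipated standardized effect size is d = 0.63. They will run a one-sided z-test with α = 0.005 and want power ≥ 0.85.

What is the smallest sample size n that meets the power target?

Set Φ(δ − 2.576) = 0.85; then δ − 2.576 = Φ⁻¹(0.85) = 1.036, giving δ = 3.612.
δ = d·√n ⇒ n = (δ/d)² = (3.612 / 0.63)² = 32.88.
Round up to the next whole unit.

n = 33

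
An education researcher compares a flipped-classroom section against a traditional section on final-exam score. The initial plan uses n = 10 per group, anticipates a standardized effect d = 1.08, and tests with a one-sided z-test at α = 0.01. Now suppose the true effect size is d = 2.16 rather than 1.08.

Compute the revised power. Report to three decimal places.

With d = 2.16: δ = d·√(n/2) = 2.16 × √(10/2) = 4.8299. Critical value z_{0.01} = 2.326.
Revised power = Φ(δ − 2.326) = Φ(2.504) = 0.9939.

Power ≈ 0.994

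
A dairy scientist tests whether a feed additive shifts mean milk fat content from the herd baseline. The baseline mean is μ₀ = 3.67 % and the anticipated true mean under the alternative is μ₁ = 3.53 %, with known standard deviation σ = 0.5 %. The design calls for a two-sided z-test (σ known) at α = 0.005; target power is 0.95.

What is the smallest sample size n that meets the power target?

Standardized effect: d = |μ₁ − μ₀| / σ = |3.53 − 3.67| / 0.5 = 0.2800
Set Φ(δ − 2.807) = 0.95; then δ − 2.807 = Φ⁻¹(0.95) = 1.645, giving δ = 4.452.
(For δ > 0 the lower-tail rejection region contributes negligibly to power, so the one-term inversion is standard.)
δ = d·√n ⇒ n = (δ/d)² = (4.452 / 0.2800)² = 252.80.
Rounding up, n = 253.

n = 253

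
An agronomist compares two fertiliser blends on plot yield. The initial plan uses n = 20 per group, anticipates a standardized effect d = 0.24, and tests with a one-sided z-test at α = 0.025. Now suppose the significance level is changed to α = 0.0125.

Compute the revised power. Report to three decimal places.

δ = d·√(n/2) = 0.24 × √(20/2) = 0.7589 (unchanged). New critical value: z_{0.0125} = 2.241.
Revised power = Φ(δ − 2.241) = Φ(-1.482) = 0.0691.

Power ≈ 0.069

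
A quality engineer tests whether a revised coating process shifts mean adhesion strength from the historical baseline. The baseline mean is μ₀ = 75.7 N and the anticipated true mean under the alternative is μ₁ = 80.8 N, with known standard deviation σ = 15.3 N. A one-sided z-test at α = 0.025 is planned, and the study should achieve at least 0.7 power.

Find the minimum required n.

n = 56

Standardized effect: d = |μ₁ − μ₀| / σ = |80.8 − 75.7| / 15.3 = 0.3333
Set Φ(δ − 1.960) = 0.7; then δ − 1.960 = Φ⁻¹(0.7) = 0.524, giving δ = 2.484.
δ = d·√n ⇒ n = (δ/d)² = (2.484 / 0.3333)² = 55.55.
Round up to the next whole unit.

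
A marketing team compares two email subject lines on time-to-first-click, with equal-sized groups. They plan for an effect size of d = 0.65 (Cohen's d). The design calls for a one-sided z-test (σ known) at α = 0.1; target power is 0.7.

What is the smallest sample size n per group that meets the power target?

For power 0.7 need Φ(δ − z_{0.1}) = 0.7, so δ = z_{0.1} + z_{0.30} = 1.282 + 0.524 = 1.806.
δ = d·√(n/2) ⇒ n = 2(δ/d)² = 2 × (1.806 / 0.65)² = 15.44.
Round up to the next whole unit.

n = 16 per group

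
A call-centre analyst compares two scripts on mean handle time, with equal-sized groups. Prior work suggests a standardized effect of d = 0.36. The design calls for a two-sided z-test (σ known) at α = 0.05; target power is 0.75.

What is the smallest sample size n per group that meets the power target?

n = 108 per group

Set Φ(δ − 1.960) = 0.75; then δ − 1.960 = Φ⁻¹(0.75) = 0.674, giving δ = 2.634.
(Ignoring the negligible lower-tail rejection probability gives the usual closed-form inversion.)
δ = d·√(n/2) ⇒ n = 2(δ/d)² = 2 × (2.634 / 0.36)² = 107.10.
Round up to the next whole unit.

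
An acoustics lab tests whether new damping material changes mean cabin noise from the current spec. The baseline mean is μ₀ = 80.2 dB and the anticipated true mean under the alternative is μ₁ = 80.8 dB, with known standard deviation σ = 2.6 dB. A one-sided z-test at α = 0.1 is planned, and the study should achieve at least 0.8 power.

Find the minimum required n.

n = 85

Standardized effect: d = |μ₁ − μ₀| / σ = |80.8 − 80.2| / 2.6 = 0.2308
Set Φ(δ − 1.282) = 0.8; then δ − 1.282 = Φ⁻¹(0.8) = 0.842, giving δ = 2.123.
δ = d·√n ⇒ n = (δ/d)² = (2.123 / 0.2308)² = 84.65.
Round up to the next whole unit.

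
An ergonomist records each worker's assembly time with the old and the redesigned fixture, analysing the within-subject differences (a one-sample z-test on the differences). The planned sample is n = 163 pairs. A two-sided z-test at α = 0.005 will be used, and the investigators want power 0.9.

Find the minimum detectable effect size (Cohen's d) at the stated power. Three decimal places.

d ≈ 0.320

Need Φ(δ − 2.807) = 0.9, so δ = 2.807 + 1.282 = 4.089.
(Lower-tail contribution to power is negligible for δ > 0.)
δ = d·√n ⇒ d = δ/√n = 4.089/√163 = 0.3202.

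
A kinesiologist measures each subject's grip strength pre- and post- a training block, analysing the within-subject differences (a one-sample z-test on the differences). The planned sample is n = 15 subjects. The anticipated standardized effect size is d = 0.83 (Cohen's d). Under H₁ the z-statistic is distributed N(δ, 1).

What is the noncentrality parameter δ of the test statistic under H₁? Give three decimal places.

δ = d·√n = 0.83 × √15 = 3.2146

δ ≈ 3.215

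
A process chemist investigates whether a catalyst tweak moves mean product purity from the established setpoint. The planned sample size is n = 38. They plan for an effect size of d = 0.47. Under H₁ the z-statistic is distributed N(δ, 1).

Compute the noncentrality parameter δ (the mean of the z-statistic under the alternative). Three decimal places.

δ = d·√n = 0.47 × √38 = 2.8973

δ ≈ 2.897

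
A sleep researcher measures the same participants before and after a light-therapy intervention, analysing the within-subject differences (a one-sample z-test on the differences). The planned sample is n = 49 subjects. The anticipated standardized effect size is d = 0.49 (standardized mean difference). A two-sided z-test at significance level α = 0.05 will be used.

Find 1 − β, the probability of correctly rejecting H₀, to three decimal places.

Noncentrality parameter: δ = d·√n = 0.49 × √49 = 3.4300
Two-sided α = 0.05 → critical value z_{0.025} = 1.960.
Power = Φ(δ − 1.960) + Φ(−δ − 1.960) = Φ(1.470) + Φ(-5.390) = 0.9292 + 0.0000 = 0.9292.

Power ≈ 0.929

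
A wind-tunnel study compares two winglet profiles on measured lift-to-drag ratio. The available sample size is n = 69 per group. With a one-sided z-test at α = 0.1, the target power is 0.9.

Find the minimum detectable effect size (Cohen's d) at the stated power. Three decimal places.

Need Φ(δ − 1.282) = 0.9, so δ = 1.282 + 1.282 = 2.563.
δ = d·√(n/2) ⇒ d = δ/√(n/2) = 2.563/√(69/2) = 0.4364.

d ≈ 0.436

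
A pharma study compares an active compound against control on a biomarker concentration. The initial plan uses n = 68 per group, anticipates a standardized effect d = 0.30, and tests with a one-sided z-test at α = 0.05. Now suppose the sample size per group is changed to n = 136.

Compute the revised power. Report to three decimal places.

With n = 136 per group: δ = d·√(n/2) = 0.30 × √(136/2) = 2.4739. Critical value z_{0.05} = 1.645.
Revised power = P(Z > 1.645 − δ) = Φ(0.829) = 0.7965.

Power ≈ 0.796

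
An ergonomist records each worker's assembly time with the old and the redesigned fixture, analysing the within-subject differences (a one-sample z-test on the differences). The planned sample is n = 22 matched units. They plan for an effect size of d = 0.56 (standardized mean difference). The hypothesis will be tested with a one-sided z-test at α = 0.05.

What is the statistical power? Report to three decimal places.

Power ≈ 0.837

Noncentrality parameter: δ = d·√n = 0.56 × √22 = 2.6266
Critical value for a one-sided test at α = 0.05: z_α = 1.645.
Power = Φ(δ − 1.645) = Φ(0.982) = 0.8369.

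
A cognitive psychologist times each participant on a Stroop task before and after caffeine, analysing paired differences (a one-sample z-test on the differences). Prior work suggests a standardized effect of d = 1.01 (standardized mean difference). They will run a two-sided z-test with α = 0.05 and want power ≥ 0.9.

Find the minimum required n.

Set Φ(δ − 1.960) = 0.9; then δ − 1.960 = Φ⁻¹(0.9) = 1.282, giving δ = 3.242.
(The Φ(−δ − z_{α/2}) term is vanishingly small for δ > 0 and is dropped in the standard sample-size formula.)
δ = d·√n ⇒ n = (δ/d)² = (3.242 / 1.01)² = 10.30.
Rounding up, n = 11.

n = 11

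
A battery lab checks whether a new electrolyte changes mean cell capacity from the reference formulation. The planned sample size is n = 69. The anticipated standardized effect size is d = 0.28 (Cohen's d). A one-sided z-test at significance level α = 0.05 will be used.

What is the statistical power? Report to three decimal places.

Noncentrality parameter: δ = d·√n = 0.28 × √69 = 2.3259
Critical value for a one-sided test at α = 0.05: z_α = 1.645.
Power = Φ(δ − 1.645) = Φ(0.681) = 0.7521.

Power ≈ 0.752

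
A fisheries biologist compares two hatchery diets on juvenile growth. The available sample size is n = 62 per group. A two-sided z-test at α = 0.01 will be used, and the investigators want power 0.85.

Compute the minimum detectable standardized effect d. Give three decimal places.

d ≈ 0.649

Required noncentrality: δ = z_{0.005} + z_{0.15} = 2.576 + 1.036 = 3.612.
(Lower-tail contribution to power is negligible for δ > 0.)
δ = d·√(n/2) ⇒ d = δ/√(n/2) = 3.612/√(62/2) = 0.6488.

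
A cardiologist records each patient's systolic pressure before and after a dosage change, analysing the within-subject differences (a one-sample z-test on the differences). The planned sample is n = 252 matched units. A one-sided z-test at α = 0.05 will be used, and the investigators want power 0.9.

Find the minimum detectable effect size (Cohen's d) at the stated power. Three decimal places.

d ≈ 0.184

Need Φ(δ − 1.645) = 0.9, so δ = 1.645 + 1.282 = 2.926.
δ = d·√n ⇒ d = δ/√n = 2.926/√252 = 0.1843.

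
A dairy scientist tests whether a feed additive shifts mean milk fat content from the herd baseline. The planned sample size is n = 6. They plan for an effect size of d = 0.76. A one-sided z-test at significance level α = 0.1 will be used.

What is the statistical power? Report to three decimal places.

Power ≈ 0.719

Noncentrality parameter: δ = d·√n = 0.76 × √6 = 1.8616
One-sided α = 0.1 → critical value z_{0.1} = 1.282.
Power = Φ(δ − 1.282) = Φ(0.580) = 0.7191.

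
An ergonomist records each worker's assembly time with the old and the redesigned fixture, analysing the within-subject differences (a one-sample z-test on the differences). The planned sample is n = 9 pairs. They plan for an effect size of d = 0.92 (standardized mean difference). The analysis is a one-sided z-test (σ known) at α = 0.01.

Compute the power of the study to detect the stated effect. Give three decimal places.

Power ≈ 0.668

Noncentrality parameter: δ = d·√n = 0.92 × √9 = 2.7600
One-sided α = 0.01 → critical value z_{0.01} = 2.326.
Power = Φ(δ − 2.326) = Φ(0.434) = 0.6677.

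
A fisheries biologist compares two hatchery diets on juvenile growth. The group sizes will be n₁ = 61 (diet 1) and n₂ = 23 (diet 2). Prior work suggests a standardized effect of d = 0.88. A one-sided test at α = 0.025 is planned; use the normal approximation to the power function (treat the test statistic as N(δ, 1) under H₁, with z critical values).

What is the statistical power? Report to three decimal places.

Power ≈ 0.949

Noncentrality parameter: δ = d / √(1/n₁ + 1/n₂) = 0.88 / √(1/61 + 1/23) = 3.5964
One-sided α = 0.025 → critical value z_{0.025} = 1.960.
Power = P(Z > 1.960 − δ) = Φ(1.636) = 0.9491.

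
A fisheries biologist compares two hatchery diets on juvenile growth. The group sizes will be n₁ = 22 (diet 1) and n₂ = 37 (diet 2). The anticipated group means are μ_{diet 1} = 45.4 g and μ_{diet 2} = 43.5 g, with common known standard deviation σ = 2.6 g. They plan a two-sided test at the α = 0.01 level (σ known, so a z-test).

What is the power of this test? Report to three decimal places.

Standardized effect: d = |μ_{diet 1} − μ_{diet 2}| / σ = |45.4 − 43.5| / 2.6 = 0.7308
Noncentrality parameter: δ = d / √(1/n₁ + 1/n₂) = 0.7308 / √(1/22 + 1/37) = 2.7144
Two-sided α = 0.01 → critical value z_{0.005} = 2.576.
Power = Φ(δ − 2.576) + Φ(−δ − 2.576) = Φ(0.139) + Φ(-5.290) = 0.5551 + 0.0000 = 0.5551.

Power ≈ 0.555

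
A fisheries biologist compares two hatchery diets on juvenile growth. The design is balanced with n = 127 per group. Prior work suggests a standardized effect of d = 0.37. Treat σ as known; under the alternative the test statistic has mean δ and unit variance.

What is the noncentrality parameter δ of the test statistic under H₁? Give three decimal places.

δ ≈ 2.948

The noncentrality parameter scales effect size by the design's sample-size factor: δ = d·√(n/2) = 0.37 × √(127/2) = 2.9484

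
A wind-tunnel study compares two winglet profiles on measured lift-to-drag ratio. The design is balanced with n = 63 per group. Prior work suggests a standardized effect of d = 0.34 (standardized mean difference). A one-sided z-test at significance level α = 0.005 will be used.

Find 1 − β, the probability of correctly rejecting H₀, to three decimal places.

Power ≈ 0.252

Noncentrality parameter: δ = d·√(n/2) = 0.34 × √(63/2) = 1.9082
Critical value for a one-sided test at α = 0.005: z_α = 2.576.
Power = Φ(δ − 2.576) = Φ(-0.668) = 0.2522.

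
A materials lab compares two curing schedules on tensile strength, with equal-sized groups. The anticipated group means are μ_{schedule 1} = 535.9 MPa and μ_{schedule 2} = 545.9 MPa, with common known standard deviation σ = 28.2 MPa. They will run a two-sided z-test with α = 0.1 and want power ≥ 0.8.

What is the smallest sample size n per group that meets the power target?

n = 99 per group

Standardized effect: d = |μ_{schedule 1} − μ_{schedule 2}| / σ = |535.9 − 545.9| / 28.2 = 0.3546
For power 0.8 need Φ(δ − z_{0.05}) = 0.8, so δ = z_{0.05} + z_{0.20} = 1.645 + 0.842 = 2.486.
(Ignoring the negligible lower-tail rejection probability gives the usual closed-form inversion.)
δ = d·√(n/2) ⇒ n = 2(δ/d)² = 2 × (2.486 / 0.3546)² = 98.33.
Round up to the next whole unit.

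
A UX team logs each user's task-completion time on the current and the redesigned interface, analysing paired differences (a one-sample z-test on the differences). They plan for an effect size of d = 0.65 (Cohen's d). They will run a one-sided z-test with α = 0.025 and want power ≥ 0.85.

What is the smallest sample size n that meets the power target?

n = 22

For power 0.85 need Φ(δ − z_{0.025}) = 0.85, so δ = z_{0.025} + z_{0.15} = 1.960 + 1.036 = 2.996.
δ = d·√n ⇒ n = (δ/d)² = (2.996 / 0.65)² = 21.25.
Rounding up, n = 22.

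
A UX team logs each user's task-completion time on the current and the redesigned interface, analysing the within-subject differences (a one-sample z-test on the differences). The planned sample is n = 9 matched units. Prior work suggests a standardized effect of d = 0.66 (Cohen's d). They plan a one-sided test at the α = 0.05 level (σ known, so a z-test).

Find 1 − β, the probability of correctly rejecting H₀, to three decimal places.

Noncentrality parameter: δ = d·√n = 0.66 × √9 = 1.9800
Critical value for a one-sided test at α = 0.05: z_α = 1.645.
Power = Φ(δ − 1.645) = Φ(0.335) = 0.6312.

Power ≈ 0.631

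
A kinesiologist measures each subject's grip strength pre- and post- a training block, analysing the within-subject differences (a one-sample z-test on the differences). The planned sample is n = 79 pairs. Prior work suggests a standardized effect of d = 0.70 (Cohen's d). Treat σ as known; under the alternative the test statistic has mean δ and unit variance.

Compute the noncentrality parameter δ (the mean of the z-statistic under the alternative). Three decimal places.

The noncentrality parameter scales effect size by the design's sample-size factor: δ = d·√n = 0.70 × √79 = 6.2217

δ ≈ 6.222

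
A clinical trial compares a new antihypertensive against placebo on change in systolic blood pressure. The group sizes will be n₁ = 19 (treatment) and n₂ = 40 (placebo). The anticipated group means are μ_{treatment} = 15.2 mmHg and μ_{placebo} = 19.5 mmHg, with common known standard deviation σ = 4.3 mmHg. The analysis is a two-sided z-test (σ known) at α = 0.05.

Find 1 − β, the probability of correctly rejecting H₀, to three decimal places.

Standardized effect: d = |μ_{treatment} − μ_{placebo}| / σ = |15.2 − 19.5| / 4.3 = 1.0000
Noncentrality parameter: δ = d / √(1/n₁ + 1/n₂) = 1.0000 / √(1/19 + 1/40) = 3.5891
Two-sided α = 0.05 → critical value z_{0.025} = 1.960.
Power = Φ(δ − 1.960) + Φ(−δ − 1.960) = Φ(1.629) + Φ(-5.549) = 0.9484 + 0.0000 = 0.9484.

Power ≈ 0.948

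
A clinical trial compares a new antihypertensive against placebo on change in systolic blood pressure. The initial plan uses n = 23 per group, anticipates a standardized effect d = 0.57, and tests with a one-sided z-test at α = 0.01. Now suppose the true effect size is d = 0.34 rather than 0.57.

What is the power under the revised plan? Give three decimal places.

With d = 0.34: δ = d·√(n/2) = 0.34 × √(23/2) = 1.1530. Critical value z_{0.01} = 2.326.
Revised power = Φ(δ − 2.326) = Φ(-1.173) = 0.1203.

Power ≈ 0.120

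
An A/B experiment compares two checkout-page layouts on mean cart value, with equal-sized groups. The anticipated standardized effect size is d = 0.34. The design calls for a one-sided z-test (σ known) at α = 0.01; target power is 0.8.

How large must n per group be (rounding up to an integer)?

n = 174 per group

Set Φ(δ − 2.326) = 0.8; then δ − 2.326 = Φ⁻¹(0.8) = 0.842, giving δ = 3.168.
δ = d·√(n/2) ⇒ n = 2(δ/d)² = 2 × (3.168 / 0.34)² = 173.63.
Round up to the next whole unit.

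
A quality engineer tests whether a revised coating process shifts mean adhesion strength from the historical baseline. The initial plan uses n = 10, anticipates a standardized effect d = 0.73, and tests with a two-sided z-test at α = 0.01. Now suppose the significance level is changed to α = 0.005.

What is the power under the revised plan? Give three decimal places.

Power ≈ 0.309

δ = d·√n = 0.73 × √10 = 2.3085 (unchanged). New critical value: z_{0.0025} = 2.807.
Revised power = Φ(δ − 2.807) + Φ(−δ − 2.807) = Φ(-0.499) + Φ(-5.115) = 0.3090 + 0.0000 = 0.3090.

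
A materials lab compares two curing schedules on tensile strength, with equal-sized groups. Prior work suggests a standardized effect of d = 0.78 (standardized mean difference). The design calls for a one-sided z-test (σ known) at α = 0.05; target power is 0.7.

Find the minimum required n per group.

n = 16 per group

For power 0.7 need Φ(δ − z_{0.05}) = 0.7, so δ = z_{0.05} + z_{0.30} = 1.645 + 0.524 = 2.169.
δ = d·√(n/2) ⇒ n = 2(δ/d)² = 2 × (2.169 / 0.78)² = 15.47.
Rounding up, n = 16 per group.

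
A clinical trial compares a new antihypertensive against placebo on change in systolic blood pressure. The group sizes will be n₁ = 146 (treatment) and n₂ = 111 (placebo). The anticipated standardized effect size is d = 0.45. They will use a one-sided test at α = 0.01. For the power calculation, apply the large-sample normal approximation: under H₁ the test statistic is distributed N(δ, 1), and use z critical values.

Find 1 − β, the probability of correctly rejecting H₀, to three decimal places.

Noncentrality parameter: δ = d / √(1/n₁ + 1/n₂) = 0.45 / √(1/146 + 1/111) = 3.5734
One-sided α = 0.01 → critical value z_{0.01} = 2.326.
Power = Φ(δ − 2.326) = Φ(1.247) = 0.8938.

Power ≈ 0.894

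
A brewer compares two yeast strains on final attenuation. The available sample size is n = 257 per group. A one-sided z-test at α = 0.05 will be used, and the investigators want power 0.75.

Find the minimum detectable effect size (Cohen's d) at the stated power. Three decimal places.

Need Φ(δ − 1.645) = 0.75, so δ = 1.645 + 0.674 = 2.319.
δ = d·√(n/2) ⇒ d = δ/√(n/2) = 2.319/√(257/2) = 0.2046.

d ≈ 0.205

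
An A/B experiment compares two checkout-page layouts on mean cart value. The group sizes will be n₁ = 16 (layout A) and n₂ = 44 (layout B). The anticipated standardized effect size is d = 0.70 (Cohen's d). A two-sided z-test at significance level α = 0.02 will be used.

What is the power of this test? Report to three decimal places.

Power ≈ 0.528

Noncentrality parameter: δ = d / √(1/n₁ + 1/n₂) = 0.70 / √(1/16 + 1/44) = 2.3978
Critical value for a two-sided test at α = 0.02: z_{α/2} = 2.326.
Power = Φ(δ − 2.326) + Φ(−δ − 2.326) = Φ(0.071) + Φ(-4.724) = 0.5285 + 0.0000 = 0.5285.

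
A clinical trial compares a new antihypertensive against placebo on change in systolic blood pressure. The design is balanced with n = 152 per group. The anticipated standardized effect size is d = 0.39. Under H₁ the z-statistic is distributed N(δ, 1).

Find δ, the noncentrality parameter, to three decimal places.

The noncentrality parameter scales effect size by the design's sample-size factor: δ = d·√(n/2) = 0.39 × √(152/2) = 3.3999

δ ≈ 3.400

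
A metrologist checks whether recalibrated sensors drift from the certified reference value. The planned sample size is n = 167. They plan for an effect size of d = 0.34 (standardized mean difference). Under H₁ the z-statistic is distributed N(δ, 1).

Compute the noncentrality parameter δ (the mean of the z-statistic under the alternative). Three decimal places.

δ ≈ 4.394

The noncentrality parameter scales effect size by the design's sample-size factor: δ = d·√n = 0.34 × √167 = 4.3938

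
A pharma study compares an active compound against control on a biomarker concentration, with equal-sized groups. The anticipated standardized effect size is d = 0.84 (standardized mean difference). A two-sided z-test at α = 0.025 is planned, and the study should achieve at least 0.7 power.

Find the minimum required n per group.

Set Φ(δ − 2.241) = 0.7; then δ − 2.241 = Φ⁻¹(0.7) = 0.524, giving δ = 2.766.
(The Φ(−δ − z_{α/2}) term is vanishingly small for δ > 0 and is dropped in the standard sample-size formula.)
δ = d·√(n/2) ⇒ n = 2(δ/d)² = 2 × (2.766 / 0.84)² = 21.68.
Rounding up, n = 22 per group.

n = 22 per group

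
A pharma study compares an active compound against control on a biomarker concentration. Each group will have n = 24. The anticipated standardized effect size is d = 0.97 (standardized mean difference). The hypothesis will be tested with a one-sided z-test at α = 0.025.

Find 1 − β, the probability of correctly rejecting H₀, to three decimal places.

Noncentrality parameter: δ = d·√(n/2) = 0.97 × √(24/2) = 3.3602
Critical value for a one-sided test at α = 0.025: z_α = 1.960.
Power = Φ(δ − 1.960) = Φ(1.400) = 0.9193.

Power ≈ 0.919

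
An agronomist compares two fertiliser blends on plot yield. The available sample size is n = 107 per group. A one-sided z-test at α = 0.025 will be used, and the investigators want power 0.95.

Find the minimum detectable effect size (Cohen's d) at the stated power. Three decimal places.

d ≈ 0.493

Required noncentrality: δ = z_{0.025} + z_{0.05} = 1.960 + 1.645 = 3.605.
δ = d·√(n/2) ⇒ d = δ/√(n/2) = 3.605/√(107/2) = 0.4928.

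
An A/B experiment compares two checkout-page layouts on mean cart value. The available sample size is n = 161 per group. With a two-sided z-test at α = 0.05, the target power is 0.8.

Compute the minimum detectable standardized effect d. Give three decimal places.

Need Φ(δ − 1.960) = 0.8, so δ = 1.960 + 0.842 = 2.802.
(The second rejection-region term Φ(−δ − z_{α/2}) is negligible and dropped.)
δ = d·√(n/2) ⇒ d = δ/√(n/2) = 2.802/√(161/2) = 0.3123.

d ≈ 0.312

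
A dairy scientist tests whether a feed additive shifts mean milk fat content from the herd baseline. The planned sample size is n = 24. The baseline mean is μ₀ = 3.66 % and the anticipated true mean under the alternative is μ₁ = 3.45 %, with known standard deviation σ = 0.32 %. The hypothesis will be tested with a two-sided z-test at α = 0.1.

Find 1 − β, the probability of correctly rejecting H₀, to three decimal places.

Power ≈ 0.942

Standardized effect: d = |μ₁ − μ₀| / σ = |3.45 − 3.66| / 0.32 = 0.6562
Noncentrality parameter: δ = d·√n = 0.6562 × √24 = 3.2150
Critical value for a two-sided test at α = 0.1: z_{α/2} = 1.645.
Power = Φ(δ − 1.645) + Φ(−δ − 1.645) = Φ(1.570) + Φ(-4.860) = 0.9418 + 0.0000 = 0.9418.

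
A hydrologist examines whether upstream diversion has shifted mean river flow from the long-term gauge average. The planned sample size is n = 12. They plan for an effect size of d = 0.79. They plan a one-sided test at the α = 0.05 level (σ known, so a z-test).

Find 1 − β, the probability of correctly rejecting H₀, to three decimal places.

Noncentrality parameter: λ = d·√n = 0.79 × √12 = 2.7366
One-sided α = 0.05 → critical value z_{0.05} = 1.645.
Power = P(Z > 1.645 − λ) = Φ(1.092) = 0.8625.

Power ≈ 0.863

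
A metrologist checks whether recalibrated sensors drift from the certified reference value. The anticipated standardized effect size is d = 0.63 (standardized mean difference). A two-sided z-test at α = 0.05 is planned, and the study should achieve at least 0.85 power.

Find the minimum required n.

For power 0.85 need Φ(δ − z_{0.025}) = 0.85, so δ = z_{0.025} + z_{0.15} = 1.960 + 1.036 = 2.996.
(For δ > 0 the lower-tail rejection region contributes negligibly to power, so the one-term inversion is standard.)
δ = d·√n ⇒ n = (δ/d)² = (2.996 / 0.63)² = 22.62.
Round up to the next whole unit.

n = 23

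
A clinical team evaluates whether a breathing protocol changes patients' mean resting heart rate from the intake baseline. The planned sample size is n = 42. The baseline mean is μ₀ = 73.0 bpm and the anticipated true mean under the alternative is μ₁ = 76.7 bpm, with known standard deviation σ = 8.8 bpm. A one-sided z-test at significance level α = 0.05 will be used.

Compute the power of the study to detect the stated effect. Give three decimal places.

Standardized effect: d = |μ₁ − μ₀| / σ = |76.7 − 73.0| / 8.8 = 0.4205
Noncentrality parameter: δ = d·√n = 0.4205 × √42 = 2.7249
One-sided α = 0.05 → critical value z_{0.05} = 1.645.
Power = P(Z > 1.645 − δ) = Φ(1.080) = 0.8599.

Power ≈ 0.860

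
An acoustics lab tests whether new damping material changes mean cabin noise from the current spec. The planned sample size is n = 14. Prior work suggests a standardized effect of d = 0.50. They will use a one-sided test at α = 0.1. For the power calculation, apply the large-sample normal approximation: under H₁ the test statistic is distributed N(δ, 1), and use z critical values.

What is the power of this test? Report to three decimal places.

Noncentrality parameter: δ = d·√n = 0.50 × √14 = 1.8708
Critical value for a one-sided test at α = 0.1: z_α = 1.282.
Power = P(Z > 1.282 − δ) = Φ(0.589) = 0.7222.

Power ≈ 0.722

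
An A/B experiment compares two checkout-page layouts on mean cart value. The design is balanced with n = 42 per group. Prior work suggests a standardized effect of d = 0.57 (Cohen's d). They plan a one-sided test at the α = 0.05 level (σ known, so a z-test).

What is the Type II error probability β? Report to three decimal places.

β ≈ 0.167

Noncentrality parameter: δ = d·√(n/2) = 0.57 × √(42/2) = 2.6121
One-sided α = 0.05 → critical value z_{0.05} = 1.645.
Power = P(Z > 1.645 − δ) = Φ(0.967) = 0.8333.
Type II error: β = 1 − power = 1 − 0.8333 = 0.1667.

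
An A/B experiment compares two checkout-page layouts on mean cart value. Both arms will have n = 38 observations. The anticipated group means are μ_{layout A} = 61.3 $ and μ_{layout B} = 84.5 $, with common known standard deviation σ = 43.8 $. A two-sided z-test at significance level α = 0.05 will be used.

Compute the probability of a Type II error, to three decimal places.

β ≈ 0.364

Standardized effect: d = |μ_{layout A} − μ_{layout B}| / σ = |61.3 − 84.5| / 43.8 = 0.5297
Noncentrality parameter: δ = d·√(n/2) = 0.5297 × √(38/2) = 2.3088
Two-sided α = 0.05 → critical value z_{0.025} = 1.960.
Power = Φ(δ − 1.960) + Φ(−δ − 1.960) = Φ(0.349) + Φ(-4.269) = 0.6364 + 0.0000 = 0.6364.
Type II error: β = 1 − power = 1 − 0.6364 = 0.3636.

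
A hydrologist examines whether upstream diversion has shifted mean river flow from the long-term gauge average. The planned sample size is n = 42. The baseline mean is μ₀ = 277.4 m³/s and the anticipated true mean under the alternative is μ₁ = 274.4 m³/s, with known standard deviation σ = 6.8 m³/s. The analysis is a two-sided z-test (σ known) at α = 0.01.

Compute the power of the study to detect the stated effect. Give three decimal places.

Standardized effect: d = |μ₁ − μ₀| / σ = |274.4 − 277.4| / 6.8 = 0.4412
Noncentrality parameter: δ = d·√n = 0.4412 × √42 = 2.8592
Critical value for a two-sided test at α = 0.01: z_{α/2} = 2.576.
Power = Φ(δ − 2.576) + Φ(−δ − 2.576) = Φ(0.283) + Φ(-5.435) = 0.6115 + 0.0000 = 0.6115.

Power ≈ 0.612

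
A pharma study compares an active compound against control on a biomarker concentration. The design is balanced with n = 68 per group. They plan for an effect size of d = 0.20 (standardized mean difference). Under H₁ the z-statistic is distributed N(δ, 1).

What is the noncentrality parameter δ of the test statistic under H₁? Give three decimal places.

δ ≈ 1.166

δ = d·√(n/2) = 0.20 × √(68/2) = 1.1662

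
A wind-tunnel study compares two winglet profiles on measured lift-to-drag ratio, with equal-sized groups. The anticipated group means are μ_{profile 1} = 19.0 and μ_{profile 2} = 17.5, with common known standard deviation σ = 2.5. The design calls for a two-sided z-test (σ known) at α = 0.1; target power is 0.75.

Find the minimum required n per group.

Standardized effect: d = |μ_{profile 1} − μ_{profile 2}| / σ = |19.0 − 17.5| / 2.5 = 0.6000
Set Φ(δ − 1.645) = 0.75; then δ − 1.645 = Φ⁻¹(0.75) = 0.674, giving δ = 2.319.
(Ignoring the negligible lower-tail rejection probability gives the usual closed-form inversion.)
δ = d·√(n/2) ⇒ n = 2(δ/d)² = 2 × (2.319 / 0.6000)² = 29.89.
Rounding up, n = 30 per group.

n = 30 per group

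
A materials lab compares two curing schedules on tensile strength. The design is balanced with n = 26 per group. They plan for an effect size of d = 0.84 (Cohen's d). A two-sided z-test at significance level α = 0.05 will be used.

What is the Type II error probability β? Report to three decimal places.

β ≈ 0.143

Noncentrality parameter: δ = d·√(n/2) = 0.84 × √(26/2) = 3.0287
Critical value for a two-sided test at α = 0.05: z_{α/2} = 1.960.
Power = Φ(δ − 1.960) + Φ(−δ − 1.960) = Φ(1.069) + Φ(-4.989) = 0.8574 + 0.0000 = 0.8574.
Type II error: β = 1 − power = 1 − 0.8574 = 0.1426.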